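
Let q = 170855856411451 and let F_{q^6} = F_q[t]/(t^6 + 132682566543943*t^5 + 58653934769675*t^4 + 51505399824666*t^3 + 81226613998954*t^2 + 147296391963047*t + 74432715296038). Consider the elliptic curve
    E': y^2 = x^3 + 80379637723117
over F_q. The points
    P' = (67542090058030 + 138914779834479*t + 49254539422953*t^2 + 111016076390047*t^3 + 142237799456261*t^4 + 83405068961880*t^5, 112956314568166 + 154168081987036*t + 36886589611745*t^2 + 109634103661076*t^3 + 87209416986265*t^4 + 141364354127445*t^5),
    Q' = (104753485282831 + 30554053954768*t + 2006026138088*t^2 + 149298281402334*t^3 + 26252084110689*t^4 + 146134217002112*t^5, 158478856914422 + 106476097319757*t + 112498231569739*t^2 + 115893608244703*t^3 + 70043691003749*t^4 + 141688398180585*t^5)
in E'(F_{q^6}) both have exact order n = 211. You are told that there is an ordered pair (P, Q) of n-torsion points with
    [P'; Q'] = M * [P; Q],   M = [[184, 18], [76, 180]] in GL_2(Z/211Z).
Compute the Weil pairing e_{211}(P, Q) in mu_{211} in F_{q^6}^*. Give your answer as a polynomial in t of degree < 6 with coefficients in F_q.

106090738954927 + 5506172622895*t + 122929094690659*t^2 + 12213608836251*t^3 + 72574427332825*t^4 + 124420387470459*t^5

Under M = [[184,18],[76,180]] in GL_2(Z/211), e_{211}(P',Q') = e_{211}(P,Q)^(184*180-18*76 mod 211).
Inverting 102 mod 211: 60. Thus e_{211}(P,Q) = e(P',Q')^{60}.
Double-and-add over 11010011: 8-1 doublings, 5-1 additions; each step l_{T,T}/v_{2T} or l_{T,P'}/v at Q'+S for random S.
Miller gives e_{211}(P',Q') = 25436390264534 + 154885742453327*t + 138620739960407*t^2 + 30856975082878*t^3 + 89960059493389*t^4 + 104216013812389*t^5 in F_{170855856411451^6}.
Thus e_{211}(P,Q) = 106090738954927 + 5506172622895*t + 122929094690659*t^2 + 12213608836251*t^3 + 72574427332825*t^4 + 124420387470459*t^5.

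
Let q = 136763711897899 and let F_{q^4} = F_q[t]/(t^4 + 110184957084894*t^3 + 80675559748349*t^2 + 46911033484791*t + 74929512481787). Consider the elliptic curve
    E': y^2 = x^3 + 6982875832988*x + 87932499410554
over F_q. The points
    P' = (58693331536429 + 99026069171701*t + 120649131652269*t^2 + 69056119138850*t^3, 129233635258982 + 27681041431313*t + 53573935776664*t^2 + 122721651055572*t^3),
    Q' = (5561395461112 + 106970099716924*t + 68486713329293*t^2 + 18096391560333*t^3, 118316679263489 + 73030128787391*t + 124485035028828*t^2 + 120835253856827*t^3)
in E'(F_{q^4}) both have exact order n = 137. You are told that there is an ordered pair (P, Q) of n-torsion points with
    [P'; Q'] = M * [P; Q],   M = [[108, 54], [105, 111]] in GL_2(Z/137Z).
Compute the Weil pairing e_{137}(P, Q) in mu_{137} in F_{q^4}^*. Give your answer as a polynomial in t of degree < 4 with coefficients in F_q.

79673158652178 + 24281320170624*t + 130988503814193*t^2 + 62262973159453*t^3

Under M = [[108,54],[105,111]] in GL_2(Z/137), e_{137}(P',Q') = e_{137}(P,Q)^(108*111-54*105 mod 137).
det M = 108*111 - 54*105 = 6318 = 16 (mod 137); 16^{-1} = 60 (mod 137).
Build f_{137,P'} and f_{137,Q'} via the 8-bit ladder of 137=10001001_2; evaluate at shifted divisors; quotient in F_{136763711897899^4}.
e_{137}(P',Q') = 74594245255726 + 20704008042881*t + 14504250701220*t^2 + 67306032246919*t^3.
Finally e_{137}(P,Q) = 79673158652178 + 24281320170624*t + 130988503814193*t^2 + 62262973159453*t^3.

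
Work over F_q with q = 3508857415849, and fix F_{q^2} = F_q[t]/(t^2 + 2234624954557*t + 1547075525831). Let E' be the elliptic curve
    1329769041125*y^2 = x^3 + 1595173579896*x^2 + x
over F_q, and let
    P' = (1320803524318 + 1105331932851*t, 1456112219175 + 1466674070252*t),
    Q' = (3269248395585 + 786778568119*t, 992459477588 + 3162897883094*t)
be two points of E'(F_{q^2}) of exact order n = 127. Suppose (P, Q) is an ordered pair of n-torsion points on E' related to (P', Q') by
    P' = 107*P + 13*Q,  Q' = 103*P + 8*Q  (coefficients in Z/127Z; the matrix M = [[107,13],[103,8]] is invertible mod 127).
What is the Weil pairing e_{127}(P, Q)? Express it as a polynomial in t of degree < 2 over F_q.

Alternating bilinearity on E[127] (values in mu_{127} in F_{3508857415849^2}) gives e(P',Q') = e(P,Q)^det(M).
det(M) mod 127 = 25; its inverse in (Z/127)^* is 61 (check: 25*61 mod 127 = 1).
Montgomery->Weierstrass: x_W = 1246699283177*x+32868197275, y_W=1246699283177*y on F_{3508857415849}; lands on y^2=x^3+1945325650296.
7-bit Miller (1111111) on E'/F_{3508857415849} with a'=0, b'=1945325650296: accumulate tangent/chord ratios at Q'+S and P'+S'.
So e_{127}(P',Q') = 1522919029897 + 2270168625055*t.
(1522919029897 + 2270168625055*t)^{61} mod (3508857415849,f) = 61014509473 + 299877762902*t.

61014509473 + 299877762902*t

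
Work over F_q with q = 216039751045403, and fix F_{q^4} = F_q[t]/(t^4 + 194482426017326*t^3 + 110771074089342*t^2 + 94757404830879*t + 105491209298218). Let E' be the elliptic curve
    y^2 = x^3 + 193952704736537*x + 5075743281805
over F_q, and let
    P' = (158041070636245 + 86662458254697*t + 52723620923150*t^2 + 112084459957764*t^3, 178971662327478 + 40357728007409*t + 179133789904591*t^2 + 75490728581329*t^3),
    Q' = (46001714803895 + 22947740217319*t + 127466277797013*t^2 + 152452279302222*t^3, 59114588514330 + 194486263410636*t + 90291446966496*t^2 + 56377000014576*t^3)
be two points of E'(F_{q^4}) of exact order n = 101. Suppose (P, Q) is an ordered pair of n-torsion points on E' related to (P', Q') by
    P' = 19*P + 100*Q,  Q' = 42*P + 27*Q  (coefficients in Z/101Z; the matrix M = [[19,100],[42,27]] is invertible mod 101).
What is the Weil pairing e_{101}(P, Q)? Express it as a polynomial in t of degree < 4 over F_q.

Since e_{101}(P,P)=e_{101}(Q,Q)=1 and e_{101}(Q,P)=e_{101}(P,Q)^{-1}, expanding e_{101}(19*P + 100*Q,42*P + 27*Q) leaves e(P,Q)^det(M).
19*27 - 100*42 = -3687; reduced mod 101: det = 50, inverse 99.
Build f_{101,P'} and f_{101,Q'} via the 7-bit ladder of 101=1100101_2; evaluate at shifted divisors; quotient in F_{216039751045403^4}.
The quotient is 15029473900265 + 74112345502511*t + 151839830353095*t^2 + 4154448463653*t^3.
Finally e_{101}(P,Q) = 39705595805315 + 123406410186559*t + 5440284044947*t^2 + 143051365699308*t^3.

39705595805315 + 123406410186559*t + 5440284044947*t^2 + 143051365699308*t^3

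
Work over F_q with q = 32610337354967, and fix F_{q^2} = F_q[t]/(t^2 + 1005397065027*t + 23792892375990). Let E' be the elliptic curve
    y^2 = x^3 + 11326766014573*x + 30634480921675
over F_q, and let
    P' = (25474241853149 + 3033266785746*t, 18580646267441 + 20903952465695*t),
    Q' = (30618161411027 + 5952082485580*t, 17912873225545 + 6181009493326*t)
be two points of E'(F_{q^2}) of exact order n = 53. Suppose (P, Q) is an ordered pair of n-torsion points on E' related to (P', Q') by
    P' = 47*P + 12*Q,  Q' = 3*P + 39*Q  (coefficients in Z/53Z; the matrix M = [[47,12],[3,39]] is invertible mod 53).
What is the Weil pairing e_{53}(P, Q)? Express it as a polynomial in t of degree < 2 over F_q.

Under M = [[47,12],[3,39]] in GL_2(Z/53), e_{53}(P',Q') = e_{53}(P,Q)^(47*39-12*3 mod 53).
47*39 - 12*3 = 1797; reduced mod 53: det = 48, inverse 21.
n = 53 = (110101)_2 (6 bits, wt 4); accumulate f_{53,P'}(Q'+S)/f_{53,P'}(S) along the 5-step ladder.
e_{53}(P',Q') = 24009203824350 + 10635712066224*t.
Thus e_{53}(P,Q) = 24915058662322 + 18934723623832*t.

24915058662322 + 18934723623832*t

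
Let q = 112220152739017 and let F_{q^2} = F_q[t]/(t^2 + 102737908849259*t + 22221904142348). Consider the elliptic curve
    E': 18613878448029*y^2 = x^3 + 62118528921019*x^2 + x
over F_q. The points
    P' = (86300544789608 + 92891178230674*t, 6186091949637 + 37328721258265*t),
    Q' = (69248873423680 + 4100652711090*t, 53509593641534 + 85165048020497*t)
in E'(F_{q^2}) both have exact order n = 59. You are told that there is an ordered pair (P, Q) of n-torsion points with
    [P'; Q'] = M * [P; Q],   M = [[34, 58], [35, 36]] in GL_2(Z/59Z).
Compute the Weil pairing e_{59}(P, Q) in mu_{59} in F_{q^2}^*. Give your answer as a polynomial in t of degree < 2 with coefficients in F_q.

e_{59} is bilinear + alternating on E[59], so e_{59}(34*P + 58*Q, 35*P + 36*Q) = e_{59}(P,Q)^(34*36-58*35).
So e_{59}(P,Q) = e_{59}(P',Q')^{3}, since 20*3 = 1 mod 59.
(x,y)|->(5423368726589x+55439470874934,5423368726589y) sends E' to y^2=x^3+304196227370*x+20589798861709.
Run Miller on y^2=x^3+304196227370*x+20589798861709 over F_{112220152739017}: ladder 111011 (6 bits); e = f_P(D_Q)/f_Q(D_P).
Result: e(P',Q') = 98215237932389 + 109015813467775*t.
Thus e_{59}(P,Q) = 92425605667930 + 42102554066251*t.

92425605667930 + 42102554066251*t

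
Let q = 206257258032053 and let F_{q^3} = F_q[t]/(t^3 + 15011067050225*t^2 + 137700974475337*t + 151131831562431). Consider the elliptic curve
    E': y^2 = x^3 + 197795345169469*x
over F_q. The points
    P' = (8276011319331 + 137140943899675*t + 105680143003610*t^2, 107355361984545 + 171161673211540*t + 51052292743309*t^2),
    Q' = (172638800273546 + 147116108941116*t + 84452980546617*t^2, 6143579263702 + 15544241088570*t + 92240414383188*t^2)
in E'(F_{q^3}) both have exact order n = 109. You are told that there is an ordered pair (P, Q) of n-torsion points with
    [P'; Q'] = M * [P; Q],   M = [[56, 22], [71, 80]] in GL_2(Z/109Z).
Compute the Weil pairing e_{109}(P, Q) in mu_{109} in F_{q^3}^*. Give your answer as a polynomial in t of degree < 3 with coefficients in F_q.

The 109-Weil pairing on E[109] over F_{206257258032053} is alternating-bilinear: e_{109}(P',Q') = e_{109}(P,Q)^det(M).
det M = 56*80 - 22*71 = 2918 = 84 (mod 109); 84^{-1} = 61 (mod 109).
Double-and-add over 1101101: 7-1 doublings, 5-1 additions; each step l_{T,T}/v_{2T} or l_{T,P'}/v at Q'+S for random S.
The quotient is 80451947969093 + 195838713908008*t + 195708831504569*t^2.
(80451947969093 + 195838713908008*t + 195708831504569*t^2)^{61} mod (206257258032053,f) = 51584534267372 + 15795649159177*t + 196079292287809*t^2.

51584534267372 + 15795649159177*t + 196079292287809*t^2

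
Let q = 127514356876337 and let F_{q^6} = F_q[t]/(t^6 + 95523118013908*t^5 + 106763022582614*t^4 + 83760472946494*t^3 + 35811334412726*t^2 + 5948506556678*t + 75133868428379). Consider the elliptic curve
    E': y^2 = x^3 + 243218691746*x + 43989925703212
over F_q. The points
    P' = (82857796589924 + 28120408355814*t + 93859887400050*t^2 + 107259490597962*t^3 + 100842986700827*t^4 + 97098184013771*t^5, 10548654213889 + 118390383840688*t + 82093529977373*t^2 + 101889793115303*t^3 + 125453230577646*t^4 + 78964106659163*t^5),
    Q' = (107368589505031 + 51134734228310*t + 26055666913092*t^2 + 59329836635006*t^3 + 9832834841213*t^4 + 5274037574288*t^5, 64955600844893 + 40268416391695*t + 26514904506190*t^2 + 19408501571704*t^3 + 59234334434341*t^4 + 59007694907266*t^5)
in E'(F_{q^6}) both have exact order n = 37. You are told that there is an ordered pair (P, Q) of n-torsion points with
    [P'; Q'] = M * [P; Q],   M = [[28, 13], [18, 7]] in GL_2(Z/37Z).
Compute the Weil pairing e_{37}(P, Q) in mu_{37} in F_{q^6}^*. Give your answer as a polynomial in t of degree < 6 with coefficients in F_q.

e_{37} is bilinear + alternating on E[37], so e_{37}(28*P + 13*Q, 18*P + 7*Q) = e_{37}(P,Q)^(28*7-13*18).
So e_{37}(P,Q) = e_{37}(P',Q')^{36}, since 36*36 = 1 mod 37.
6-bit Miller (100101) on E'/F_{127514356876337} with a'=243218691746, b'=43989925703212: accumulate tangent/chord ratios at Q'+S and P'+S'.
f_P(D_Q)/f_Q(D_P) = 118528392981235 + 112261076074383*t + 31601829321645*t^2 + 51793180622163*t^3 + 6596720524338*t^4 + 99694063568321*t^5.
e_{37}(P,Q) = (118528392981235 + 112261076074383*t + 31601829321645*t^2 + 51793180622163*t^3 + 6596720524338*t^4 + 99694063568321*t^5)^{36} = 61569621444399 + 63521311454009*t + 108908528766177*t^2 + 26673704501769*t^3 + 70587698760133*t^4 + 5586321321407*t^5.

61569621444399 + 63521311454009*t + 108908528766177*t^2 + 26673704501769*t^3 + 70587698760133*t^4 + 5586321321407*t^5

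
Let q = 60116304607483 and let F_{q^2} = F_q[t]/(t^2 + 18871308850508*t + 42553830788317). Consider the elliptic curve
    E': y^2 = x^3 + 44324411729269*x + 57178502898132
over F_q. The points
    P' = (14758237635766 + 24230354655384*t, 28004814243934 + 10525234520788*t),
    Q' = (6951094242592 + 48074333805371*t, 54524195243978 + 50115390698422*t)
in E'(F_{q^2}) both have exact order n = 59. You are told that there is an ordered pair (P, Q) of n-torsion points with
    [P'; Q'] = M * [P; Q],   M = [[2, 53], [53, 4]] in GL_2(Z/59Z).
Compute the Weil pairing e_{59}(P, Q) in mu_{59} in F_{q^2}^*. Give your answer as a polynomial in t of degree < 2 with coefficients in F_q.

47491072730650 + 51273882582932*t

e_{59} is bilinear + alternating on E[59], so e_{59}(2*P + 53*Q, 53*P + 4*Q) = e_{59}(P,Q)^(2*4-53*53).
det M = 2*4 - 53*53 = -2801 = 31 (mod 59); 31^{-1} = 40 (mod 59).
6-bit Miller (111011) on E'/F_{60116304607483} with a'=44324411729269, b'=57178502898132: accumulate tangent/chord ratios at Q'+S and P'+S'.
e_{59}(P',Q') = 39866968601415 + 21680647061836*t.
Hence e(P,Q) = 47491072730650 + 51273882582932*t in F_{60116304607483^2}^*.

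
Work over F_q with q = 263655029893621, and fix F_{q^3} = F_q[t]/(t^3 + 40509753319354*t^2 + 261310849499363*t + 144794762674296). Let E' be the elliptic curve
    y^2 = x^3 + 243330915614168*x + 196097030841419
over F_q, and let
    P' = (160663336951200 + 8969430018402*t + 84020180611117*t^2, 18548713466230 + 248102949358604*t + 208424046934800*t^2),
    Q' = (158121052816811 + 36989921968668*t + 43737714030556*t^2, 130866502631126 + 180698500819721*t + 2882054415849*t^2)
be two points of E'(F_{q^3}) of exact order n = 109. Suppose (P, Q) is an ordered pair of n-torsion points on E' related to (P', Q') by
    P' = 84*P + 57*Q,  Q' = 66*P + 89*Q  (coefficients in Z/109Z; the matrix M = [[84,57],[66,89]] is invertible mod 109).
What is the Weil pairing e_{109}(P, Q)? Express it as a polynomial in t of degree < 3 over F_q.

Alternating bilinearity on E[109] (values in mu_{109} in F_{263655029893621^3}) gives e(P',Q') = e(P,Q)^det(M).
Inverting 8 mod 109: 41. Thus e_{109}(P,Q) = e(P',Q')^{41}.
Run Miller on y^2=x^3+243330915614168*x+196097030841419 over F_{263655029893621}: ladder 1101101 (7 bits); e = f_P(D_Q)/f_Q(D_P).
e_{109}(P',Q') = 151343354327446 + 118090371003061*t + 37128691334186*t^2.
Raise to 41: e(P,Q) = 198548900012748 + 121316968494455*t + 192245757242585*t^2 in mu_{109}.

198548900012748 + 121316968494455*t + 192245757242585*t^2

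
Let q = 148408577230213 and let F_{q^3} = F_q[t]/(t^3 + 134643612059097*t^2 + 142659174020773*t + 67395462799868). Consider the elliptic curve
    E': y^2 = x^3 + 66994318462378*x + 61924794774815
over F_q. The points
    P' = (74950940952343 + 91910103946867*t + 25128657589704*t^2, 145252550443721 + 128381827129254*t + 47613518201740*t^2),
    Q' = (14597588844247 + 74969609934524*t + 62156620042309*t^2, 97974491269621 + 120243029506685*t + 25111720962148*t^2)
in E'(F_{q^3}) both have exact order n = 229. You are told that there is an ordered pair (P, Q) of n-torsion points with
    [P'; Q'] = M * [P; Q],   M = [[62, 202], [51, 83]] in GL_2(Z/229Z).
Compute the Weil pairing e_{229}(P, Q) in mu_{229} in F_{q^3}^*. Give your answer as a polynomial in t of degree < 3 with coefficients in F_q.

Alternating bilinearity on E[229] (values in mu_{229} in F_{148408577230213^3}) gives e(P',Q') = e(P,Q)^det(M).
det(M) mod 229 = 111; its inverse in (Z/229)^* is 196 (check: 111*196 mod 229 = 1).
Build f_{229,P'} and f_{229,Q'} via the 8-bit ladder of 229=11100101_2; evaluate at shifted divisors; quotient in F_{148408577230213^3}.
Result: e(P',Q') = 101109665636346 + 77098264664719*t + 80782424361055*t^2.
(101109665636346 + 77098264664719*t + 80782424361055*t^2)^{196} mod (148408577230213,f) = 129433654108453 + 81152588849640*t + 83179198328725*t^2.

129433654108453 + 81152588849640*t + 83179198328725*t^2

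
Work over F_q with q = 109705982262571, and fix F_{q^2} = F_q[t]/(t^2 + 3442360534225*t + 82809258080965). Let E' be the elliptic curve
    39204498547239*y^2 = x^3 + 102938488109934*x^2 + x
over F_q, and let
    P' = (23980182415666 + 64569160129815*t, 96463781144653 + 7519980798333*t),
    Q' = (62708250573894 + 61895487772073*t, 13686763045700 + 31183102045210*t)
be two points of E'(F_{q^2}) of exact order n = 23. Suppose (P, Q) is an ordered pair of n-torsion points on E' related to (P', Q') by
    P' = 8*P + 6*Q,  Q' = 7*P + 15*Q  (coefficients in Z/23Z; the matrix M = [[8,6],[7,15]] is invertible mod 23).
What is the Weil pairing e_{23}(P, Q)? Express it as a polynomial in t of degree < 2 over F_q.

Alternating bilinearity on E[23] (values in mu_{23} in F_{109705982262571^2}) gives e(P',Q') = e(P,Q)^det(M).
det M = 8*15 - 6*7 = 78 = 9 (mod 23); 9^{-1} = 18 (mod 23).
Set x_W=21014863940738*u+71554168531597, y_W=21014863940738*v; then E': y_W^2=x_W^3+88632693260151*x_W+82911977759196.
Build f_{23,P'} and f_{23,Q'} via the 5-bit ladder of 23=10111_2; evaluate at shifted divisors; quotient in F_{109705982262571^2}.
So e_{23}(P',Q') = 68870040527562 + 95354891196631*t.
Finally e_{23}(P,Q) = 36033985104368 + 65164977837807*t.

36033985104368 + 65164977837807*t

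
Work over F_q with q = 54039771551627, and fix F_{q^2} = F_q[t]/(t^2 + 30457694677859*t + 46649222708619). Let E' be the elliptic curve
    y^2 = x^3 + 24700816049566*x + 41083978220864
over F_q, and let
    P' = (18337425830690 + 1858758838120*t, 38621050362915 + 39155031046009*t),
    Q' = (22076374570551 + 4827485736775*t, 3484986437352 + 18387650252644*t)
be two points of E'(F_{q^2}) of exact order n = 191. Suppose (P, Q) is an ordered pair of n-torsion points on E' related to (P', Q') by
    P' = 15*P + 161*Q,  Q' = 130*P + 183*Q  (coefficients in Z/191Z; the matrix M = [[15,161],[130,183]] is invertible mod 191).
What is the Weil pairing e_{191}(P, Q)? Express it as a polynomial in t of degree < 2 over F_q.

Alternating bilinearity on E[191] (values in mu_{191} in F_{54039771551627^2}) gives e(P',Q') = e(P,Q)^det(M).
So e_{191}(P,Q) = e_{191}(P',Q')^{148}, since 151*148 = 1 mod 191.
Build f_{191,P'} and f_{191,Q'} via the 8-bit ladder of 191=10111111_2; evaluate at shifted divisors; quotient in F_{54039771551627^2}.
Result: e(P',Q') = 12891416545863 + 13254923176287*t.
e_{191}(P,Q) = (12891416545863 + 13254923176287*t)^{148} = 15326245769966 + 4066106590651*t.

15326245769966 + 4066106590651*t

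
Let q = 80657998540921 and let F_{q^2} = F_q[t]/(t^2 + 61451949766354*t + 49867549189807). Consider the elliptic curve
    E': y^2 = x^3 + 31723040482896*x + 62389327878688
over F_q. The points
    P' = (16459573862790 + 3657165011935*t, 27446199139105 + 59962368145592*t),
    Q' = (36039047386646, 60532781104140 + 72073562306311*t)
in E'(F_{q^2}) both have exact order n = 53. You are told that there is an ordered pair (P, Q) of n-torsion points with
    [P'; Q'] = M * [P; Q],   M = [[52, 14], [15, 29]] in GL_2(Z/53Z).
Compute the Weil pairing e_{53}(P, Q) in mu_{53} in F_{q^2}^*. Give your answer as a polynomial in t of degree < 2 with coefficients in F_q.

The 53-Weil pairing on E[53] over F_{80657998540921} is alternating-bilinear: e_{53}(P',Q') = e_{53}(P,Q)^det(M).
det(M) mod 53 = 26; its inverse in (Z/53)^* is 51 (check: 26*51 mod 53 = 1).
6-bit Miller (110101) on E'/F_{80657998540921} with a'=31723040482896, b'=62389327878688: accumulate tangent/chord ratios at Q'+S and P'+S'.
Result: e(P',Q') = 75838709710802 + 14801027655796*t.
(75838709710802 + 14801027655796*t)^{51} mod (80657998540921,f) = 8270774438184 + 61293712960887*t.

8270774438184 + 61293712960887*t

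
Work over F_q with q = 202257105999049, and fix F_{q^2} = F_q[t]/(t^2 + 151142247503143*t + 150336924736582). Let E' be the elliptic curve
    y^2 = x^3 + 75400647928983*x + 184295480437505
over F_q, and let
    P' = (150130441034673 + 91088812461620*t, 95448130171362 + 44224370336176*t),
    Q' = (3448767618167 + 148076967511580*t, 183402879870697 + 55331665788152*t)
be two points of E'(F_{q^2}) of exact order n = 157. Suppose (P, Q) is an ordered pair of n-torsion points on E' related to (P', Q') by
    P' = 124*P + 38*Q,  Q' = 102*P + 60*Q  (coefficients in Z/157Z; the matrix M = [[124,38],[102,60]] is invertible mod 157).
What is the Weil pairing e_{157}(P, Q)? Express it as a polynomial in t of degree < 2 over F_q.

The 157-Weil pairing on E[157] over F_{202257105999049} is alternating-bilinear: e_{157}(P',Q') = e_{157}(P,Q)^det(M).
Inverting 110 mod 157: 10. Thus e_{157}(P,Q) = e(P',Q')^{10}.
Run Miller on y^2=x^3+75400647928983*x+184295480437505 over F_{202257105999049}: ladder 10011101 (8 bits); e = f_P(D_Q)/f_Q(D_P).
f_P(D_Q)/f_Q(D_P) = 5796730359290 + 131361081470269*t.
Hence e(P,Q) = 74329740889964 + 193507484632346*t in F_{202257105999049^2}^*.

74329740889964 + 193507484632346*t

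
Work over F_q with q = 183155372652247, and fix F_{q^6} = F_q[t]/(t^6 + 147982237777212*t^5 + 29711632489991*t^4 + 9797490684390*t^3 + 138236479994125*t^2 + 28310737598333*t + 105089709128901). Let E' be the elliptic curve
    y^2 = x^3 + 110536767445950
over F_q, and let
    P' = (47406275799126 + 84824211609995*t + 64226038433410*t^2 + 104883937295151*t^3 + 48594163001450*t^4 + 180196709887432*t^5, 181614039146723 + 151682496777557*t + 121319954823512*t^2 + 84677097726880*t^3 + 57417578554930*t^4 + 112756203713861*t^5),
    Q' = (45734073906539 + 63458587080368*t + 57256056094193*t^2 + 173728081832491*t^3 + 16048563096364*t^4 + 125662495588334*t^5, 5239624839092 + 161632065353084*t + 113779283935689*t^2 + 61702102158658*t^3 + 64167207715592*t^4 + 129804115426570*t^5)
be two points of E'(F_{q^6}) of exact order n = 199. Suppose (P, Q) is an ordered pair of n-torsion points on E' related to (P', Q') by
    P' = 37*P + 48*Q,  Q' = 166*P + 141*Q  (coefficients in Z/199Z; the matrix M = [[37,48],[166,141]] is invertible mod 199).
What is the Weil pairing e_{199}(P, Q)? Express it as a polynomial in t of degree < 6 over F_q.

e_{199}(aP+bQ,cP+dQ) = e_{199}(P,Q)^(ad-bc); with (a,b,c,d)=(37,48,166,141) this gives the det-199 law.
37*141 - 48*166 = -2751; reduced mod 199: det = 35, inverse 91.
8-bit Miller (11000111) on E'/F_{183155372652247} with a'=0, b'=110536767445950: accumulate tangent/chord ratios at Q'+S and P'+S'.
Result: e(P',Q') = 15459572605173 + 54681586091907*t + 120226607317725*t^2 + 43125405361318*t^3 + 108075267379842*t^4 + 131995727652923*t^5.
(15459572605173 + 54681586091907*t + 120226607317725*t^2 + 43125405361318*t^3 + 108075267379842*t^4 + 131995727652923*t^5)^{91} mod (183155372652247,f) = 48572975404329 + 102984869436146*t + 104316261797813*t^2 + 85030792781795*t^3 + 151196816470536*t^4 + 29207283406471*t^5.

48572975404329 + 102984869436146*t + 104316261797813*t^2 + 85030792781795*t^3 + 151196816470536*t^4 + 29207283406471*t^5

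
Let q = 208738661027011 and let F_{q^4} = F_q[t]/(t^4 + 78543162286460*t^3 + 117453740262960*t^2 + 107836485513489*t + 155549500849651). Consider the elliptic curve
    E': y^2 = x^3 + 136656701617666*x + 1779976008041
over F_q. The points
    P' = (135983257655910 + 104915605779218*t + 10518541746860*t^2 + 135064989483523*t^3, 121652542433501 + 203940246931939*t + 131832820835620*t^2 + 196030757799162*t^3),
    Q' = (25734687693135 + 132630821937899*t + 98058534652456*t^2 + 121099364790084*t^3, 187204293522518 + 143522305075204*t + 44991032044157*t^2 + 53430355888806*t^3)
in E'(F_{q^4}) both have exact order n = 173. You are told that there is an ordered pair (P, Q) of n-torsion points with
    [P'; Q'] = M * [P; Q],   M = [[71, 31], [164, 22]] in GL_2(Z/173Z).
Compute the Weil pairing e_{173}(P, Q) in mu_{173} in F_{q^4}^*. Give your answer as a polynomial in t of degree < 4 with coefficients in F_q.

182589190753592 + 183335641026062*t + 90480759360509*t^2 + 35649749603602*t^3

e_{173} is bilinear + alternating on E[173], so e_{173}(71*P + 31*Q, 164*P + 22*Q) = e_{173}(P,Q)^(71*22-31*164).
det(M) mod 173 = 111; its inverse in (Z/173)^* is 53 (check: 111*53 mod 173 = 1).
Run Miller on y^2=x^3+136656701617666*x+1779976008041 over F_{208738661027011}: ladder 10101101 (8 bits); e = f_P(D_Q)/f_Q(D_P).
Result: e(P',Q') = 2224044281225 + 28859271811212*t + 53057844415735*t^2 + 28057898337907*t^3.
Hence e(P,Q) = 182589190753592 + 183335641026062*t + 90480759360509*t^2 + 35649749603602*t^3 in F_{208738661027011^4}^*.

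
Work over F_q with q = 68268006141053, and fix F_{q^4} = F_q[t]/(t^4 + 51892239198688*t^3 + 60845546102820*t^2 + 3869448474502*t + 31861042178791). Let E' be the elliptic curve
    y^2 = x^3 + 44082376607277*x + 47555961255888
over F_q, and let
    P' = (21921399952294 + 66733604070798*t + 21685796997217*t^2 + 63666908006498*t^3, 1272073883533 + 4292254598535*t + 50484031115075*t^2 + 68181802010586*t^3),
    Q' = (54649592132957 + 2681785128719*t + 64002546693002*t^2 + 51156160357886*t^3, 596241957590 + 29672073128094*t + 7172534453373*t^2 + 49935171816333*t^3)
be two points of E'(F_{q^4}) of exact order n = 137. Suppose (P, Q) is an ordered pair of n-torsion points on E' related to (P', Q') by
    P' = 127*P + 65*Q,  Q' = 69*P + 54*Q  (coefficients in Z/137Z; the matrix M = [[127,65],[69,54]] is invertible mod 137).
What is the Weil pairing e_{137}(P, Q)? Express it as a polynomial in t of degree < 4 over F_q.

45489905462837 + 58576617778256*t + 41344152336408*t^2 + 43021709514351*t^3

e_{137}(aP+bQ,cP+dQ) = e_{137}(P,Q)^(ad-bc); with (a,b,c,d)=(127,65,69,54) this gives the det-137 law.
So e_{137}(P,Q) = e_{137}(P',Q')^{109}, since 44*109 = 1 mod 137.
8-bit Miller (10001001) on E'/F_{68268006141053} with a'=44082376607277, b'=47555961255888: accumulate tangent/chord ratios at Q'+S and P'+S'.
Result: e(P',Q') = 4610944718252 + 27148297572877*t + 4746984576137*t^2 + 14871547247840*t^3.
Raise to 109: e(P,Q) = 45489905462837 + 58576617778256*t + 41344152336408*t^2 + 43021709514351*t^3 in mu_{137}.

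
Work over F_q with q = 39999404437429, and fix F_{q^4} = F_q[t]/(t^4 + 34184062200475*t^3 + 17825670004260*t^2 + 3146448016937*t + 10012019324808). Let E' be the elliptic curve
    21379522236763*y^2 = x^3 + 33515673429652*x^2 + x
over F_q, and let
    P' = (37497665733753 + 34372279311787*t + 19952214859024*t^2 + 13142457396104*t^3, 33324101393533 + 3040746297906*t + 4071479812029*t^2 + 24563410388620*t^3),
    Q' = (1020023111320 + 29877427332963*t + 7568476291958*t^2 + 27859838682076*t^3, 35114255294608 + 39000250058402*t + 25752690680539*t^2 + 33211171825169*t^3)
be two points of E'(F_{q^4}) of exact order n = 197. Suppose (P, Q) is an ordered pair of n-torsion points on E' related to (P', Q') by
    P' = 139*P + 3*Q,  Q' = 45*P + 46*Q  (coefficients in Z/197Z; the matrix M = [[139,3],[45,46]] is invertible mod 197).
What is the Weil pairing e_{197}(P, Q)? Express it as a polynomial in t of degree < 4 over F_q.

153658247215 + 32332701117689*t + 20087450141578*t^2 + 1256691198553*t^3

Alternating bilinearity on E[197] (values in mu_{197} in F_{39999404437429^4}) gives e(P',Q') = e(P,Q)^det(M).
det M = 139*46 - 3*45 = 6259 = 152 (mod 197); 152^{-1} = 35 (mod 197).
(x,y)|->(9994139271672x+10448350685478,9994139271672y) sends E' to y^2=x^3+35895946001099*x+25665054244539.
Run Miller on y^2=x^3+35895946001099*x+25665054244539 over F_{39999404437429}: ladder 11000101 (8 bits); e = f_P(D_Q)/f_Q(D_P).
e_{197}(P',Q') = 38321700463892 + 20046418827215*t + 37349392025521*t^2 + 23399639239137*t^3.
Raise to 35: e(P,Q) = 153658247215 + 32332701117689*t + 20087450141578*t^2 + 1256691198553*t^3 in mu_{197}.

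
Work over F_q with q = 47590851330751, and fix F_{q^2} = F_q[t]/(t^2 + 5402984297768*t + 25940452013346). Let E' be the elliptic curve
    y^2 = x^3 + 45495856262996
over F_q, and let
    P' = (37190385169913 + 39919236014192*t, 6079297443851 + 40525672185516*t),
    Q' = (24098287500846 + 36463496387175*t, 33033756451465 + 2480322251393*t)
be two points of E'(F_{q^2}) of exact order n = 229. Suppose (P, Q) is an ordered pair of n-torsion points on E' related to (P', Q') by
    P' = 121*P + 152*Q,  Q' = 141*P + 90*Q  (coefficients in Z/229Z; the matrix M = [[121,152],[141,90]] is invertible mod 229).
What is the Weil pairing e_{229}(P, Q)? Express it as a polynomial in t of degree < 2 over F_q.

Alternating bilinearity on E[229] (values in mu_{229} in F_{47590851330751^2}) gives e(P',Q') = e(P,Q)^det(M).
So e_{229}(P,Q) = e_{229}(P',Q')^{143}, since 221*143 = 1 mod 229.
Run Miller on y^2=x^3+45495856262996 over F_{47590851330751}: ladder 11100101 (8 bits); e = f_P(D_Q)/f_Q(D_P).
Miller gives e_{229}(P',Q') = 39374616742455 + 27275314014036*t in F_{47590851330751^2}.
e_{229}(P,Q) = (39374616742455 + 27275314014036*t)^{143} = 30176254434968 + 10696636775758*t.

30176254434968 + 10696636775758*t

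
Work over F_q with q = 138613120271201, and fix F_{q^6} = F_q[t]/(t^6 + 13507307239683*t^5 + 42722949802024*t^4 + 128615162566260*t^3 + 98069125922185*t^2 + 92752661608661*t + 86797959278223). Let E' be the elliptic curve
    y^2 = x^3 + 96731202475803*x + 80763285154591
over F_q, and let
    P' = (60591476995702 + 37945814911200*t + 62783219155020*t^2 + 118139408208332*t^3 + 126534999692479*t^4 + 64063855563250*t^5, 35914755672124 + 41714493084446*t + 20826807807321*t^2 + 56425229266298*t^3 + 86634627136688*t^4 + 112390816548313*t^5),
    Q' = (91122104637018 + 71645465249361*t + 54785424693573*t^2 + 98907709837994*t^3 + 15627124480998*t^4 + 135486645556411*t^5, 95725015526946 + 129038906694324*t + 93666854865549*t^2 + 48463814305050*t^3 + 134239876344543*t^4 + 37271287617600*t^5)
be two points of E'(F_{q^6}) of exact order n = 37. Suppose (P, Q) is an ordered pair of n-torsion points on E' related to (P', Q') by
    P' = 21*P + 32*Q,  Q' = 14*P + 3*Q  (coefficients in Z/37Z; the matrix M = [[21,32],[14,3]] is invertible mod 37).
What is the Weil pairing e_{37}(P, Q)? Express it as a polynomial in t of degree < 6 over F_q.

96091170174023 + 32817307454495*t + 108165120867969*t^2 + 34208222973259*t^3 + 13780928577744*t^4 + 122614198069123*t^5

Under M = [[21,32],[14,3]] in GL_2(Z/37), e_{37}(P',Q') = e_{37}(P,Q)^(21*3-32*14 mod 37).
21*3 - 32*14 = -385; reduced mod 37: det = 22, inverse 32.
Double-and-add over 100101: 6-1 doublings, 3-1 additions; each step l_{T,T}/v_{2T} or l_{T,P'}/v at Q'+S for random S.
e_{37}(P',Q') = 35841860689435 + 41893906001839*t + 113070983455987*t^2 + 56098190725594*t^3 + 134079702234780*t^4 + 94264102263704*t^5.
Hence e(P,Q) = 96091170174023 + 32817307454495*t + 108165120867969*t^2 + 34208222973259*t^3 + 13780928577744*t^4 + 122614198069123*t^5 in F_{138613120271201^6}^*.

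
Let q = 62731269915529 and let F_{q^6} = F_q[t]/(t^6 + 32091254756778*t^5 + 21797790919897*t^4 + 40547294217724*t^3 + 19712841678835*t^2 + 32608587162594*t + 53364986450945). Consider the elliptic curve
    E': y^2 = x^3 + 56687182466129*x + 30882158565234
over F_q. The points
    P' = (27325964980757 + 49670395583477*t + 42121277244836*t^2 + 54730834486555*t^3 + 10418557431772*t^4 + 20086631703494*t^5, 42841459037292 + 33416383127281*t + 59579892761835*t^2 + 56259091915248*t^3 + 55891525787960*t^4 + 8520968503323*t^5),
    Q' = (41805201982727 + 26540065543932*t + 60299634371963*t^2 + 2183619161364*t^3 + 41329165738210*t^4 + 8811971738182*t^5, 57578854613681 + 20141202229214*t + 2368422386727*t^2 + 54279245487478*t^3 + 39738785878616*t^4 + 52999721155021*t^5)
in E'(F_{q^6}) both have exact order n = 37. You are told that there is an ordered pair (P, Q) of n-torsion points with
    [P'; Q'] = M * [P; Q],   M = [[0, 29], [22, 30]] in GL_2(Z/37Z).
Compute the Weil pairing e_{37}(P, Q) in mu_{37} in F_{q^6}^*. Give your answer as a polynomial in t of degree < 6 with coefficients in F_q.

60307534905562 + 38318296934651*t + 7237136441621*t^2 + 56696710804072*t^3 + 25385478991870*t^4 + 35619912051980*t^5

The 37-Weil pairing on E[37] over F_{62731269915529} is alternating-bilinear: e_{37}(P',Q') = e_{37}(P,Q)^det(M).
Hence e(P,Q) = e(P',Q')^{4} where 4 = 28^{-1} mod 37.
6-bit Miller (100101) on E'/F_{62731269915529} with a'=56687182466129, b'=30882158565234: accumulate tangent/chord ratios at Q'+S and P'+S'.
So e_{37}(P',Q') = 55773827352681 + 8309742809799*t + 27843541882804*t^2 + 26425632388406*t^3 + 29161985766449*t^4 + 32218669307505*t^5.
(55773827352681 + 8309742809799*t + 27843541882804*t^2 + 26425632388406*t^3 + 29161985766449*t^4 + 32218669307505*t^5)^{4} mod (62731269915529,f) = 60307534905562 + 38318296934651*t + 7237136441621*t^2 + 56696710804072*t^3 + 25385478991870*t^4 + 35619912051980*t^5.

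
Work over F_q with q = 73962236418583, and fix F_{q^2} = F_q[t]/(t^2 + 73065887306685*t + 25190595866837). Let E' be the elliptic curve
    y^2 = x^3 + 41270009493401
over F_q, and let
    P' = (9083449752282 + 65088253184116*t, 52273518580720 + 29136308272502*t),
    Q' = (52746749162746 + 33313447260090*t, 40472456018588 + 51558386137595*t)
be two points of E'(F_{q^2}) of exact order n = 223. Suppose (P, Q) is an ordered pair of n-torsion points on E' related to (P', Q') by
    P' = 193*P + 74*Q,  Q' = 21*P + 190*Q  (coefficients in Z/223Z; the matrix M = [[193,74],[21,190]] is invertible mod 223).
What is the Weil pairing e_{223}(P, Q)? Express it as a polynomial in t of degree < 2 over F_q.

The 223-Weil pairing on E[223] over F_{73962236418583} is alternating-bilinear: e_{223}(P',Q') = e_{223}(P,Q)^det(M).
193*190 - 74*21 = 35116; reduced mod 223: det = 105, inverse 17.
Double-and-add over 11011111: 8-1 doublings, 7-1 additions; each step l_{T,T}/v_{2T} or l_{T,P'}/v at Q'+S for random S.
e_{223}(P',Q') = 41131244790146 + 14744605442180*t.
(41131244790146 + 14744605442180*t)^{17} mod (73962236418583,f) = 29901823616579 + 34247595008718*t.

29901823616579 + 34247595008718*t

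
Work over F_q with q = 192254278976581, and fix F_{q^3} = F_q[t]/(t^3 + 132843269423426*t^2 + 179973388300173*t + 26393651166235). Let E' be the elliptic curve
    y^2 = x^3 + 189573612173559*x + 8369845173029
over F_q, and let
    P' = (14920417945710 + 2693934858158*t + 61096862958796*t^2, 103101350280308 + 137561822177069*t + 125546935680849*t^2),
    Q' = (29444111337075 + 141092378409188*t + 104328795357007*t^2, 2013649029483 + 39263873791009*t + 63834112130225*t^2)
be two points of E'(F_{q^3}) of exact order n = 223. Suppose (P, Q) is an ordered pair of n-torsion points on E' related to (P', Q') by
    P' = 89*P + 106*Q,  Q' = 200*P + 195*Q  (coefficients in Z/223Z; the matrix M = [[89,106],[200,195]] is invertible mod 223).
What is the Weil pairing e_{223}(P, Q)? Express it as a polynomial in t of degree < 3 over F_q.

186757445525790 + 59051162464989*t + 138781543796466*t^2

e_{223}(aP+bQ,cP+dQ) = e_{223}(P,Q)^(ad-bc); with (a,b,c,d)=(89,106,200,195) this gives the det-223 law.
det(M) mod 223 = 169; its inverse in (Z/223)^* is 128 (check: 169*128 mod 223 = 1).
8-bit Miller (11011111) on E'/F_{192254278976581} with a'=189573612173559, b'=8369845173029: accumulate tangent/chord ratios at Q'+S and P'+S'.
e_{223}(P',Q') = 18944449774741 + 115567552824230*t + 158976475141819*t^2.
Thus e_{223}(P,Q) = 186757445525790 + 59051162464989*t + 138781543796466*t^2.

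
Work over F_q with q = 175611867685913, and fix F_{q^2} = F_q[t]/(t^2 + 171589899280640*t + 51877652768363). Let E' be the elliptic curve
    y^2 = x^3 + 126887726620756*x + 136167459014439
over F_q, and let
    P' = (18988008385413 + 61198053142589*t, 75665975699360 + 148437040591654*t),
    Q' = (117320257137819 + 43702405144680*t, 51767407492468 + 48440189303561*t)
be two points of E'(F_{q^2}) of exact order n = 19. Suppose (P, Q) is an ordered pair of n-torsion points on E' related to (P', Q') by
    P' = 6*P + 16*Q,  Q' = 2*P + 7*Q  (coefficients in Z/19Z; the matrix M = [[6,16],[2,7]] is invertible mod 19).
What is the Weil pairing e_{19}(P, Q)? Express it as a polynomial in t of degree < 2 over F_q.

27794008230602 + 53092886720215*t

Alternating bilinearity on E[19] (values in mu_{19} in F_{175611867685913^2}) gives e(P',Q') = e(P,Q)^det(M).
Inverting 10 mod 19: 2. Thus e_{19}(P,Q) = e(P',Q')^{2}.
Double-and-add over 10011: 5-1 doublings, 3-1 additions; each step l_{T,T}/v_{2T} or l_{T,P'}/v at Q'+S for random S.
e_{19}(P',Q') = 139846153268904 + 87585318367612*t.
Thus e_{19}(P,Q) = 27794008230602 + 53092886720215*t.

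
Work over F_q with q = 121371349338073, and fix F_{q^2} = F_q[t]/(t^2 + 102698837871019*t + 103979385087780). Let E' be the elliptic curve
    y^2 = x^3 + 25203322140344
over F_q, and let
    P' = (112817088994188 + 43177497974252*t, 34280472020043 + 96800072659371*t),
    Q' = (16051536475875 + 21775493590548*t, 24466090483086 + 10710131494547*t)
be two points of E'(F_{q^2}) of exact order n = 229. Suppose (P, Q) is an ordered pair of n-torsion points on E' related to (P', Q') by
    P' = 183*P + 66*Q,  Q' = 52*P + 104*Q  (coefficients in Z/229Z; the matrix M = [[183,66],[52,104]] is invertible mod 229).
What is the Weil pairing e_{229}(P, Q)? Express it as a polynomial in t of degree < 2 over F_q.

Alternating bilinearity on E[229] (values in mu_{229} in F_{121371349338073^2}) gives e(P',Q') = e(P,Q)^det(M).
det M = 183*104 - 66*52 = 15600 = 28 (mod 229); 28^{-1} = 90 (mod 229).
8-bit Miller (11100101) on E'/F_{121371349338073} with a'=0, b'=25203322140344: accumulate tangent/chord ratios at Q'+S and P'+S'.
The quotient is 76228299863611 + 20980401350965*t.
Thus e_{229}(P,Q) = 55904586663046 + 69744013363658*t.

55904586663046 + 69744013363658*t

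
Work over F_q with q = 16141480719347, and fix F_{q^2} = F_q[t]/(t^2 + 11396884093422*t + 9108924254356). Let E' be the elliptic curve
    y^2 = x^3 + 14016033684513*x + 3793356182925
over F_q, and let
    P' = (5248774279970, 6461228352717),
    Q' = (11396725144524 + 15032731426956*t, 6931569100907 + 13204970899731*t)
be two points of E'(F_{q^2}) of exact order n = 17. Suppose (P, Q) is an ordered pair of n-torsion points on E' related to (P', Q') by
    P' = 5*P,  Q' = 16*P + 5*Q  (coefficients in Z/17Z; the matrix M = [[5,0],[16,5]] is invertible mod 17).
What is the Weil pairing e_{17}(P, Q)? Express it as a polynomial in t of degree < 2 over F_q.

e_{17}(aP+bQ,cP+dQ) = e_{17}(P,Q)^(ad-bc); with (a,b,c,d)=(5,0,16,5) this gives the det-17 law.
det M = 5*5 - 0*16 = 25 = 8 (mod 17); 8^{-1} = 15 (mod 17).
Run Miller on y^2=x^3+14016033684513*x+3793356182925 over F_{16141480719347}: ladder 10001 (5 bits); e = f_P(D_Q)/f_Q(D_P).
Result: e(P',Q') = 5040414155888 + 15462197602320*t.
(5040414155888 + 15462197602320*t)^{15} mod (16141480719347,f) = 13695002618221 + 6854727006248*t.

13695002618221 + 6854727006248*t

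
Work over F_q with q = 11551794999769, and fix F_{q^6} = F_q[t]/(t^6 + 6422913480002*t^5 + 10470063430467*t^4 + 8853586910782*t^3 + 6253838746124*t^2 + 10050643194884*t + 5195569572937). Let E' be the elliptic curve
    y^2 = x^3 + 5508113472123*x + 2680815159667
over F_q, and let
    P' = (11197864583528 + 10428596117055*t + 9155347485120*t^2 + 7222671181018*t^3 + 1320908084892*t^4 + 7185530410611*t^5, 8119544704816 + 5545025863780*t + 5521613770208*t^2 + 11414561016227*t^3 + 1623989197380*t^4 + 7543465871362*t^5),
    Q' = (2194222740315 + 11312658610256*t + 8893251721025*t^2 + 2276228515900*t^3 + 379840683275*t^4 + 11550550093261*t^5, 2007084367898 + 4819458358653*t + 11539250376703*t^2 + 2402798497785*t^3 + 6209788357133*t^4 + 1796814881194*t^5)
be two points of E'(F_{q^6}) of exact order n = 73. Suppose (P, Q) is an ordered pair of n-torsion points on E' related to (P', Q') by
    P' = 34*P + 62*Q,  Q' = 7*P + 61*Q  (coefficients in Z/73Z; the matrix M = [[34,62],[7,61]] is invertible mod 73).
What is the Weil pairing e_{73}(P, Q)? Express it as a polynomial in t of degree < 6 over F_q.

2228573753359 + 9694784836310*t + 9537930874280*t^2 + 1389846175997*t^3 + 5965643659926*t^4 + 11412512690555*t^5

Alternating bilinearity on E[73] (values in mu_{73} in F_{11551794999769^6}) gives e(P',Q') = e(P,Q)^det(M).
34*61 - 62*7 = 1640; reduced mod 73: det = 34, inverse 58.
Build f_{73,P'} and f_{73,Q'} via the 7-bit ladder of 73=1001001_2; evaluate at shifted divisors; quotient in F_{11551794999769^6}.
Miller gives e_{73}(P',Q') = 6955769178561 + 6785852507497*t + 7364557831695*t^2 + 5835126738323*t^3 + 6039990867444*t^4 + 10319731084437*t^5 in F_{11551794999769^6}.
Hence e(P,Q) = 2228573753359 + 9694784836310*t + 9537930874280*t^2 + 1389846175997*t^3 + 5965643659926*t^4 + 11412512690555*t^5 in F_{11551794999769^6}^*.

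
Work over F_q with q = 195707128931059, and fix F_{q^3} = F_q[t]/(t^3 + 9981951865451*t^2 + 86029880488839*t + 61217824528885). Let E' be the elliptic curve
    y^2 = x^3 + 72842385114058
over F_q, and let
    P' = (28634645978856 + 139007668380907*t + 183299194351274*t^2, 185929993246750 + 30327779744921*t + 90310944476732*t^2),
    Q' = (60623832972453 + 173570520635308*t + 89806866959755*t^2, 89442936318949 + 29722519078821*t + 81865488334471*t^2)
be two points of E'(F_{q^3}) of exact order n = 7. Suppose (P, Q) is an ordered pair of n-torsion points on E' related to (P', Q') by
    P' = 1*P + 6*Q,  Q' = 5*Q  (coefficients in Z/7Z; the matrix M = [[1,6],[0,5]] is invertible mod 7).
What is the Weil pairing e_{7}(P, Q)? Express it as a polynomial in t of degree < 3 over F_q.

e_{7}(aP+bQ,cP+dQ) = e_{7}(P,Q)^(ad-bc); with (a,b,c,d)=(1,6,0,5) this gives the det-7 law.
det M = 1*5 - 6*0 = 5 = 5 (mod 7); 5^{-1} = 3 (mod 7).
Double-and-add over 111: 3-1 doublings, 3-1 additions; each step l_{T,T}/v_{2T} or l_{T,P'}/v at Q'+S for random S.
f_P(D_Q)/f_Q(D_P) = 61168600531956 + 93062506336383*t + 185139109436842*t^2.
Finally e_{7}(P,Q) = 47429841426791 + 141256747587293*t + 23468835999661*t^2.

47429841426791 + 141256747587293*t + 23468835999661*t^2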